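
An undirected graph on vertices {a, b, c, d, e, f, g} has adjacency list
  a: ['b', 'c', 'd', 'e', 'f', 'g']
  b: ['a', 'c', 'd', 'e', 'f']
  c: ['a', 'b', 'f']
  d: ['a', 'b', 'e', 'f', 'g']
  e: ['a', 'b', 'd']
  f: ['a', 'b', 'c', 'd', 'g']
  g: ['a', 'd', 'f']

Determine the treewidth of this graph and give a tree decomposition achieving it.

Treewidth 3.
Bags: B1 = {a, d, f, g}  B2 = {a, b, d, f}  B3 = {a, b, d, e}  B4 = {a, b, c, f}
Tree: B1–B2, B2–B3, B2–B4

Every bag has size at most 4, so the width is 4 − 1 = 3 and tw(G) ≤ 3. Conversely, {a, b, d, e} is a clique of size 4, and the vertices of any clique must share a bag in every tree decomposition; so some bag has ≥ 4 vertices and tw(G) ≥ 3. The upper and lower bounds meet at 3, so that is the treewidth.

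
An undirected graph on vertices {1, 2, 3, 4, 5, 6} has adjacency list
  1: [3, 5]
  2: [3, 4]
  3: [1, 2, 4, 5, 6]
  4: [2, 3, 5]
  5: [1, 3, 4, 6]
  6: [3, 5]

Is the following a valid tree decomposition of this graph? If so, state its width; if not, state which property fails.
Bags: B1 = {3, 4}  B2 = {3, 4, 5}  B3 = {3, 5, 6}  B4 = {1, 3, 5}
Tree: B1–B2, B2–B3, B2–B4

No — vertex 2 appears in no bag.

A tree decomposition must satisfy three properties: every vertex lies in some bag; for every edge, both endpoints lie together in some bag; and for every vertex, the bags containing it form a connected subtree. Here vertex 2 appears in no bag, so the decomposition is invalid.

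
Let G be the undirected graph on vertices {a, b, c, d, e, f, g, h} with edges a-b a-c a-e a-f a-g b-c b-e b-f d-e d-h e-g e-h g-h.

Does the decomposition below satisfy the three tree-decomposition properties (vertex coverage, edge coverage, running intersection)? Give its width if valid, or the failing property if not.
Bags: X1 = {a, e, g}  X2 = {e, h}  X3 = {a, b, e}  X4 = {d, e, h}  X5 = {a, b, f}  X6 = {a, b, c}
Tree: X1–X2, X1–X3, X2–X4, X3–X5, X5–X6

A tree decomposition must satisfy three properties: every vertex lies in some bag; for every edge, both endpoints lie together in some bag; and for every vertex, the bags containing it form a connected subtree. Here edge (g,h) lies in no bag, so the decomposition is invalid.

No — edge (g,h) lies in no bag.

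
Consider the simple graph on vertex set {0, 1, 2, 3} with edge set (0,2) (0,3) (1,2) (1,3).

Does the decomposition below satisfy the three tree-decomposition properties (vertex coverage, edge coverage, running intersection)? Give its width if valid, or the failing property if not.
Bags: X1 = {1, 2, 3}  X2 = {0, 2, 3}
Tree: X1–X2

Yes; width 2.

Vertex coverage: the bags together contain {0, 1, 2, 3}, the full vertex set. Edge coverage: each edge of G has both endpoints in at least one bag. Running intersection: for every vertex, the bags containing it form a connected subtree. All three properties hold, so this is a valid tree decomposition of width max|bag| − 1 = 2, and hence tw(G) ≤ 2.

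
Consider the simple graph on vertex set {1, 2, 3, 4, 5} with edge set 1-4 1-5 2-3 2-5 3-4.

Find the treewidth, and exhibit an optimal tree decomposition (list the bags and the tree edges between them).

The largest bag has 3 vertices, giving width 2; this decomposition certifies tw(G) ≤ 2. The edges 1–4–3–2–5–1 form a cycle, so G is not a tree and its treewidth is at least 2. Hence tw(G) = 2 exactly.

Treewidth 2.
One optimal decomposition is:
Bags: B1 = {1, 3, 4}  B2 = {1, 2, 3}  B3 = {1, 2, 5}
Tree: B1–B2, B2–B3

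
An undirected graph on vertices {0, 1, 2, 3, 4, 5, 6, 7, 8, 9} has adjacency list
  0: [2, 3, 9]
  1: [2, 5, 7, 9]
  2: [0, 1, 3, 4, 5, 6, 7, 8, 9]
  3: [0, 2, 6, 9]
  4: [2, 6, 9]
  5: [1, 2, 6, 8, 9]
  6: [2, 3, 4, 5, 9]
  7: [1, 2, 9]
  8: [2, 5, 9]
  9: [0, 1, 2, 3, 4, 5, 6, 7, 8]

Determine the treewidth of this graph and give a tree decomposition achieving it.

Every bag has size at most 4, so the width is 4 − 1 = 3 and tw(G) ≤ 3. On the other hand G contains the 4-clique {0, 2, 3, 9}. A clique must lie in a single bag of any decomposition, so no decomposition can have width below 3. Therefore the treewidth is 3.

Treewidth 3.
Bags: B1 = {1, 2, 5, 9}  B2 = {2, 5, 6, 9}  B3 = {2, 5, 8, 9}  B4 = {2, 3, 6, 9}  B5 = {0, 2, 3, 9}  B6 = {2, 4, 6, 9}  B7 = {1, 2, 7, 9}
Tree: B1–B2, B2–B3, B2–B4, B4–B5, B2–B6, B1–B7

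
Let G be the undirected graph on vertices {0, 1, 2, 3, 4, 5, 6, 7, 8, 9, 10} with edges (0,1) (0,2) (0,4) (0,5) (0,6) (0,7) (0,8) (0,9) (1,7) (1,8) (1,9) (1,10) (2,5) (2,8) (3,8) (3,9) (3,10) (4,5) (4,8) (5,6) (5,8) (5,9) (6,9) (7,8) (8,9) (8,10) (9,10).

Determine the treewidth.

3

A width-3 tree decomposition is:
Bags: B1 = {0, 1, 8, 9}  B2 = {1, 8, 9, 10}  B3 = {0, 5, 8, 9}  B4 = {3, 8, 9, 10}  B5 = {0, 1, 7, 8}  B6 = {0, 5, 6, 9}  B7 = {0, 4, 5, 8}  B8 = {0, 2, 5, 8}
Tree: B1–B2, B1–B3, B2–B4, B1–B5, B3–B6, B3–B7, B7–B8
Each bag holds 4 vertices, so the decomposition has width 3, which upper-bounds the treewidth. Conversely, {0, 1, 8, 9} is a clique of size 4, and the vertices of any clique must share a bag in every tree decomposition; so some bag has ≥ 4 vertices and tw(G) ≥ 3. Hence tw(G) = 3 exactly.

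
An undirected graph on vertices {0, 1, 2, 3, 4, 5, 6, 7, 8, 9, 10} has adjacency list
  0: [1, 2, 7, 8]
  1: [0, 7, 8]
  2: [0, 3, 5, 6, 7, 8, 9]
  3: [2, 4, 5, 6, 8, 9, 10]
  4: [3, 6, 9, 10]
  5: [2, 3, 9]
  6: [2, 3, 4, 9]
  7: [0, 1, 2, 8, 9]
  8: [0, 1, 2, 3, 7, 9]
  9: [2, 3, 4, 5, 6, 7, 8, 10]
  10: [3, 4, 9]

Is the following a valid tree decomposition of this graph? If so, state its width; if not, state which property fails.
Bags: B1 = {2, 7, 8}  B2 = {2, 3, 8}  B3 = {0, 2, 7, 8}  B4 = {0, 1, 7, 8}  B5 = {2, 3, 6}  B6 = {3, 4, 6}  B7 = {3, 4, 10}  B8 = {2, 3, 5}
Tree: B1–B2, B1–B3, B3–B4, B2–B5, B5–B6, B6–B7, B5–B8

A tree decomposition must satisfy three properties: every vertex lies in some bag; for every edge, both endpoints lie together in some bag; and for every vertex, the bags containing it form a connected subtree. Here vertex 9 appears in no bag, so the decomposition is invalid.

No — vertex 9 appears in no bag.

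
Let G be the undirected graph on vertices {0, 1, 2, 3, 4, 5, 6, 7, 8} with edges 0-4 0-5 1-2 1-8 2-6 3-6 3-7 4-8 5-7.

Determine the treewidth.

A width-2 tree decomposition is:
Bags: B1 = {2, 3, 6}  B2 = {1, 2, 3}  B3 = {1, 3, 8}  B4 = {3, 4, 8}  B5 = {0, 3, 4}  B6 = {0, 3, 5}  B7 = {3, 5, 7}
Tree: B1–B2, B2–B3, B3–B4, B4–B5, B5–B6, B6–B7
Each bag holds 3 vertices, so the decomposition has width 2, which upper-bounds the treewidth. Since 3–6–2–1–8–4–0–5–7–3 is a cycle in G, G is not acyclic. Forests are exactly the graphs of treewidth ≤ 1, so tw(G) ≥ 2. Hence tw(G) = 2 exactly.

2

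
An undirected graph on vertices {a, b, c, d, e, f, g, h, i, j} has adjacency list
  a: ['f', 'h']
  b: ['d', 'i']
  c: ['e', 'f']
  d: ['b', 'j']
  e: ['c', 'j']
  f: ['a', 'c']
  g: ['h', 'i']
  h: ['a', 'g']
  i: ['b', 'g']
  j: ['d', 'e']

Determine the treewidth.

2

A width-2 tree decomposition is:
Bags: B1 = {g, h, i}  B2 = {b, h, i}  B3 = {b, d, h}  B4 = {d, h, j}  B5 = {e, h, j}  B6 = {c, e, h}  B7 = {c, f, h}  B8 = {a, f, h}
Tree: B1–B2, B2–B3, B3–B4, B4–B5, B5–B6, B6–B7, B7–B8
Every bag has size at most 3, so the width is 3 − 1 = 2 and tw(G) ≤ 2. The edges h–g–i–b–d–j–e–c–f–a–h form a cycle, so G is not a tree and its treewidth is at least 2. Combining the bounds, tw(G) = 2.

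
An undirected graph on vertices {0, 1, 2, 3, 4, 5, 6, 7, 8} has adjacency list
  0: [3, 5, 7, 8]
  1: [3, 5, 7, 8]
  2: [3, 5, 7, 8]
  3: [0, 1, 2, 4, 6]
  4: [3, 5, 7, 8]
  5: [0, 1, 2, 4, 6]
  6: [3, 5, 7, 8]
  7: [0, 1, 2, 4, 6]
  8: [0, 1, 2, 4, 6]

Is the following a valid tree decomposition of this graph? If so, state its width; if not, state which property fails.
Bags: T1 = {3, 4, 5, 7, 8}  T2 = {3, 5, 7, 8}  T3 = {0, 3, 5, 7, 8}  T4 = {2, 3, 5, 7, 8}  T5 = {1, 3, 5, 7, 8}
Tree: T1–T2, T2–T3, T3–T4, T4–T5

No — vertex 6 appears in no bag.

A tree decomposition must satisfy three properties: every vertex lies in some bag; for every edge, both endpoints lie together in some bag; and for every vertex, the bags containing it form a connected subtree. Here vertex 6 appears in no bag, so the decomposition is invalid.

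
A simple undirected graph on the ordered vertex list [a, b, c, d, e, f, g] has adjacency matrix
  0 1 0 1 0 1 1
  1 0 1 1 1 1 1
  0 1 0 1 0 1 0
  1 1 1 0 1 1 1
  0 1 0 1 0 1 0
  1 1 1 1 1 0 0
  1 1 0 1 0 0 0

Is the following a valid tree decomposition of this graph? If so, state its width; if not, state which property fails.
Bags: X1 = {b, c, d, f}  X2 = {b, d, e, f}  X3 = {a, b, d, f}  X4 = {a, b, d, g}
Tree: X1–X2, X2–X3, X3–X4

Every vertex of G appears in some bag (union = {a, b, c, d, e, f, g}); every edge is covered by a bag; and for each vertex v the set of bags containing v is connected in the bag tree. The decomposition is therefore valid. The largest bag has 4 vertices, so the width is 3.

Yes; width 3.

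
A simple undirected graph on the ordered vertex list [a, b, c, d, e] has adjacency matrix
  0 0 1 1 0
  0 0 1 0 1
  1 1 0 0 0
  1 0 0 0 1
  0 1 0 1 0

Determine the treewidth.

A width-2 tree decomposition is:
Bags: B1 = {b, d, e}  B2 = {b, c, d}  B3 = {a, c, d}
Tree: B1–B2, B2–B3
The largest bag has 3 vertices, giving width 2; this decomposition certifies tw(G) ≤ 2. Since d–e–b–c–a–d is a cycle in G, G is not acyclic. Forests are exactly the graphs of treewidth ≤ 1, so tw(G) ≥ 2. Hence tw(G) = 2 exactly.

2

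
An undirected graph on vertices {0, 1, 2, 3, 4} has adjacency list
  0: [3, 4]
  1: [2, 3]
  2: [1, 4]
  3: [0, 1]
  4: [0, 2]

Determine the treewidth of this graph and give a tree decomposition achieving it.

Treewidth 2.
One such decomposition:
Bags: B1 = {1, 2, 4}  B2 = {1, 3, 4}  B3 = {0, 3, 4}
Tree: B1–B2, B2–B3

Every bag has size at most 3, so the width is 3 − 1 = 2 and tw(G) ≤ 2. The edges 4–2–1–3–0–4 form a cycle, so G is not a tree and its treewidth is at least 2. Hence tw(G) = 2 exactly.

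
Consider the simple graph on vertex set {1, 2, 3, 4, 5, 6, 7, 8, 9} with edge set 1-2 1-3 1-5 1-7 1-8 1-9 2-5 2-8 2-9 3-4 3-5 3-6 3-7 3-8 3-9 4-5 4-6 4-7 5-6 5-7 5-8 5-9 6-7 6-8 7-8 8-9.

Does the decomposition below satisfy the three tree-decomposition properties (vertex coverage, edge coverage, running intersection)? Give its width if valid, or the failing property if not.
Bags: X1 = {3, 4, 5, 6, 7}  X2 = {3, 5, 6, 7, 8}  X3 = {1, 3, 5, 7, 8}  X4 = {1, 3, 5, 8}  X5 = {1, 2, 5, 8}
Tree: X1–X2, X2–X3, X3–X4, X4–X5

A tree decomposition must satisfy three properties: every vertex lies in some bag; for every edge, both endpoints lie together in some bag; and for every vertex, the bags containing it form a connected subtree. Here vertex 9 appears in no bag, so the decomposition is invalid.

No — vertex 9 appears in no bag.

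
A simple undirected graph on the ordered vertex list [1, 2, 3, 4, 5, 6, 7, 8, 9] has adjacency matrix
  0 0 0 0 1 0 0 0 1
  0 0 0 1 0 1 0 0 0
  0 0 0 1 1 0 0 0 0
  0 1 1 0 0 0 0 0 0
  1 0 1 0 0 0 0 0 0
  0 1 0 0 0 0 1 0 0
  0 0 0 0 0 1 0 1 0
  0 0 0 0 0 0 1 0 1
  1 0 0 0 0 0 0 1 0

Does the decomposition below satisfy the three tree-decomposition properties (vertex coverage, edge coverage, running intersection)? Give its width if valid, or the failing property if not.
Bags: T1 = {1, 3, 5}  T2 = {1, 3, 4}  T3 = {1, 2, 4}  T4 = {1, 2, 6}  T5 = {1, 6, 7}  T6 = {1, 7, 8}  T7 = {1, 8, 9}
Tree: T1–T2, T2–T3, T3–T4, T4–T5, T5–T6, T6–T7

Yes; width 2.

Vertex coverage: the bags together contain {1, 2, 3, 4, 5, 6, 7, 8, 9}, the full vertex set. Edge coverage: each edge of G has both endpoints in at least one bag. Running intersection: for every vertex, the bags containing it form a connected subtree. All three properties hold, so this is a valid tree decomposition of width max|bag| − 1 = 2, and hence tw(G) ≤ 2.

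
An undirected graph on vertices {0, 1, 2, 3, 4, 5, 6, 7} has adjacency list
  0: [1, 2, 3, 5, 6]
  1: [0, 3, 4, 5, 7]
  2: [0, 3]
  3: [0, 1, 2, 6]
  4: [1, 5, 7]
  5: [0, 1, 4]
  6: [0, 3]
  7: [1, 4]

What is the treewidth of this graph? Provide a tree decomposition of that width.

Every bag has size at most 3, so the width is 3 − 1 = 2 and tw(G) ≤ 2. For the lower bound, the 3 vertices {0, 1, 3} are pairwise adjacent, and any tree decomposition puts a clique entirely inside one bag — forcing width ≥ 2. The upper and lower bounds meet at 2, so that is the treewidth.

Treewidth 2.
One such decomposition:
Bags: B1 = {0, 3, 6}  B2 = {0, 1, 3}  B3 = {0, 1, 5}  B4 = {0, 2, 3}  B5 = {1, 4, 5}  B6 = {1, 4, 7}
Tree: B1–B2, B2–B3, B2–B4, B3–B5, B5–B6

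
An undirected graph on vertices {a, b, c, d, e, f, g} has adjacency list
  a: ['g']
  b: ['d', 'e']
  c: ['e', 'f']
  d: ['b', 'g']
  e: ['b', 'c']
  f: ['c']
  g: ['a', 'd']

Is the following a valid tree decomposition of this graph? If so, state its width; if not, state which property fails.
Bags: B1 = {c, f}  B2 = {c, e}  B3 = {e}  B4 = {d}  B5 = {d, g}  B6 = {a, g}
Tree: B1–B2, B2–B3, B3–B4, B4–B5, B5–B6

A tree decomposition must satisfy three properties: every vertex lies in some bag; for every edge, both endpoints lie together in some bag; and for every vertex, the bags containing it form a connected subtree. Here vertex b appears in no bag, so the decomposition is invalid.

No — vertex b appears in no bag.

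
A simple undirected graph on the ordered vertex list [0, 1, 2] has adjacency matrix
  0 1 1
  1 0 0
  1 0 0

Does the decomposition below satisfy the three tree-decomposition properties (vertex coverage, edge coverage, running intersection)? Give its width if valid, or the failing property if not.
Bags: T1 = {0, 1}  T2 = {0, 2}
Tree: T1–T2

Yes; width 1.

Vertex coverage: the bags together contain {0, 1, 2}, the full vertex set. Edge coverage: each edge of G has both endpoints in at least one bag. Running intersection: for every vertex, the bags containing it form a connected subtree. All three properties hold, so this is a valid tree decomposition of width max|bag| − 1 = 1, and hence tw(G) ≤ 1.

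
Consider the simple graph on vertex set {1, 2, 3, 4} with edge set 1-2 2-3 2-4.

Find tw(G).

1

A width-1 tree decomposition is:
Bags: B1 = {2, 3}  B2 = {1, 2}  B3 = {2, 4}
Tree: B1–B2, B2–B3
Each bag holds 2 vertices, so the decomposition has width 1, which upper-bounds the treewidth. Any graph with an edge has treewidth ≥ 1, and G has the edge 3–2. Therefore the treewidth is 1.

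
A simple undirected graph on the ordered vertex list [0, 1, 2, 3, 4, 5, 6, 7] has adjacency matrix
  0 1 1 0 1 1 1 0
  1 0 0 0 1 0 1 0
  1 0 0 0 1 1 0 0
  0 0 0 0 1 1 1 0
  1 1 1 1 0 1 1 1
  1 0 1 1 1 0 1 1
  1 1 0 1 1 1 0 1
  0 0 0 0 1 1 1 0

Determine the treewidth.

A width-3 tree decomposition is:
Bags: B1 = {3, 4, 5, 6}  B2 = {0, 4, 5, 6}  B3 = {0, 1, 4, 6}  B4 = {0, 2, 4, 5}  B5 = {4, 5, 6, 7}
Tree: B1–B2, B2–B3, B2–B4, B2–B5
The largest bag has 4 vertices, giving width 3; this decomposition certifies tw(G) ≤ 3. For the lower bound, the 4 vertices {0, 1, 4, 6} are pairwise adjacent, and any tree decomposition puts a clique entirely inside one bag — forcing width ≥ 3. Combining the bounds, tw(G) = 3.

3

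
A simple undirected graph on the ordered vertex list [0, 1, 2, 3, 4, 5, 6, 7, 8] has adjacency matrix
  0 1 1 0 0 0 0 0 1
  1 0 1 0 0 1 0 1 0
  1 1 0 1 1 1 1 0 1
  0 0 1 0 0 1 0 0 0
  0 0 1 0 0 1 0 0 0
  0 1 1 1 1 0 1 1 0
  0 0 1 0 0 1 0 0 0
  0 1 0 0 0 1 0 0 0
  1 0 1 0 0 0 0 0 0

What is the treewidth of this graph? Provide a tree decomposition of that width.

Treewidth 2.
One such decomposition:
Bags: B1 = {2, 4, 5}  B2 = {1, 2, 5}  B3 = {0, 1, 2}  B4 = {0, 2, 8}  B5 = {2, 3, 5}  B6 = {2, 5, 6}  B7 = {1, 5, 7}
Tree: B1–B2, B2–B3, B3–B4, B1–B5, B1–B6, B2–B7

The largest bag has 3 vertices, giving width 2; this decomposition certifies tw(G) ≤ 2. For the lower bound, the 3 vertices {0, 2, 8} are pairwise adjacent, and any tree decomposition puts a clique entirely inside one bag — forcing width ≥ 2. The upper and lower bounds meet at 2, so that is the treewidth.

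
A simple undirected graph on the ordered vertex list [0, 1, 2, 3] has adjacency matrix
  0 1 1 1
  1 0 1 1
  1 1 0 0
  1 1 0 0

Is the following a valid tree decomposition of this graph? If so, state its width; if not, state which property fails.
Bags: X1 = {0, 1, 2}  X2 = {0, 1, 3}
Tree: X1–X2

Yes; width 2.

Every vertex of G appears in some bag (union = {0, 1, 2, 3}); every edge is covered by a bag; and for each vertex v the set of bags containing v is connected in the bag tree. The decomposition is therefore valid. The largest bag has 3 vertices, so the width is 2.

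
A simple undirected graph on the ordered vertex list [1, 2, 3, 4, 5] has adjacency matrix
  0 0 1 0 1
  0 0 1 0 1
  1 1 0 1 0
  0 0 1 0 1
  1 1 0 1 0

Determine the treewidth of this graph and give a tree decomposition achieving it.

Every bag has size at most 3, so the width is 3 − 1 = 2 and tw(G) ≤ 2. For the lower bound, G contains the cycle 3–2–5–1–3, so G is not a forest; only forests have treewidth ≤ 1, hence tw(G) ≥ 2. Combining the bounds, tw(G) = 2.

Treewidth 2.
Bags: B1 = {2, 3, 5}  B2 = {1, 3, 5}  B3 = {3, 4, 5}
Tree: B1–B2, B2–B3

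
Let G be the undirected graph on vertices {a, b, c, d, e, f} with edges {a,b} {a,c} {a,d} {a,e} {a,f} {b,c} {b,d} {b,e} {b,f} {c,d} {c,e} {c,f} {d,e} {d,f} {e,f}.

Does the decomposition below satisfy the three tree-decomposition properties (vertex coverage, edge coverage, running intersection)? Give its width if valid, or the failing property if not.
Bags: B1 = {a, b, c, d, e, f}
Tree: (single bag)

Yes; width 5.

Every vertex of G appears in some bag (union = {a, b, c, d, e, f}); every edge is covered by a bag; and for each vertex v the set of bags containing v is connected in the bag tree. The decomposition is therefore valid. The largest bag has 6 vertices, so the width is 5.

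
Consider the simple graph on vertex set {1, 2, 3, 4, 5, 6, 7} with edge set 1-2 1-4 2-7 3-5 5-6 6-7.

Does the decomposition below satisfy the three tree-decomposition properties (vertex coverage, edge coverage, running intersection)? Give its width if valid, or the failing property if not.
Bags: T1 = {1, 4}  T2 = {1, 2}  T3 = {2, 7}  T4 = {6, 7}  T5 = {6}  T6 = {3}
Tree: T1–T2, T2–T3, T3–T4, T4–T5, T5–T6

A tree decomposition must satisfy three properties: every vertex lies in some bag; for every edge, both endpoints lie together in some bag; and for every vertex, the bags containing it form a connected subtree. Here vertex 5 appears in no bag, so the decomposition is invalid.

No — vertex 5 appears in no bag.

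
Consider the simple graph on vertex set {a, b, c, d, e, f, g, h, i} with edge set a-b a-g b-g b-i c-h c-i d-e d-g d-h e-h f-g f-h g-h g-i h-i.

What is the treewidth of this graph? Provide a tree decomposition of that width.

Each bag holds 3 vertices, so the decomposition has width 2, which upper-bounds the treewidth. For the lower bound, the 3 vertices {d, g, h} are pairwise adjacent, and any tree decomposition puts a clique entirely inside one bag — forcing width ≥ 2. Hence tw(G) = 2 exactly.

Treewidth 2.
One such decomposition:
Bags: B1 = {d, g, h}  B2 = {d, e, h}  B3 = {g, h, i}  B4 = {b, g, i}  B5 = {f, g, h}  B6 = {c, h, i}  B7 = {a, b, g}
Tree: B1–B2, B1–B3, B3–B4, B3–B5, B3–B6, B4–B7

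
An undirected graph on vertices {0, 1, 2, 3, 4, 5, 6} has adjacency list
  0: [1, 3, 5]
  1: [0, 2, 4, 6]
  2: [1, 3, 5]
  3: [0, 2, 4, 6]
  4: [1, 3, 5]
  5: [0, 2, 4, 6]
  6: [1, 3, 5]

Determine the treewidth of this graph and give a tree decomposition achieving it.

Treewidth 3.
One such decomposition:
Bags: B1 = {1, 3, 4, 5}  B2 = {0, 1, 3, 5}  B3 = {1, 2, 3, 5}  B4 = {1, 3, 5, 6}
Tree: B1–B2, B2–B3, B3–B4

Every bag has size at most 4, so the width is 4 − 1 = 3 and tw(G) ≤ 3. For the lower bound: the 4 vertex sets {3,4}, {0,5}, {1}, {2} are disjoint, each induces a connected subgraph, and every pair is joined by at least one edge of G. Contracting each set to a single vertex therefore yields K_{4} as a minor, and since treewidth is minor-monotone, tw(G) ≥ tw(K_{4}) = 3. Hence tw(G) = 3 exactly.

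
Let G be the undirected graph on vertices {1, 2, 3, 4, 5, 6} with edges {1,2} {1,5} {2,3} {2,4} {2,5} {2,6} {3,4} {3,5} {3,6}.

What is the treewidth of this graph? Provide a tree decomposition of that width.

Treewidth 2.
Bags: B1 = {2, 3, 5}  B2 = {2, 3, 6}  B3 = {2, 3, 4}  B4 = {1, 2, 5}
Tree: B1–B2, B1–B3, B1–B4

Each bag holds 3 vertices, so the decomposition has width 2, which upper-bounds the treewidth. For the lower bound, the 3 vertices {1, 2, 5} are pairwise adjacent, and any tree decomposition puts a clique entirely inside one bag — forcing width ≥ 2. Therefore the treewidth is 2.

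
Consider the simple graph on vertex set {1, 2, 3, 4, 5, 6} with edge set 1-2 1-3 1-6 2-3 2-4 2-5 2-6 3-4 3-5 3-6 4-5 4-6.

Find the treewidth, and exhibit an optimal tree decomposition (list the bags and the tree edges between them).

The largest bag has 4 vertices, giving width 3; this decomposition certifies tw(G) ≤ 3. For the lower bound, the 4 vertices {1, 2, 3, 6} are pairwise adjacent, and any tree decomposition puts a clique entirely inside one bag — forcing width ≥ 3. The upper and lower bounds meet at 3, so that is the treewidth.

Treewidth 3.
One optimal decomposition is:
Bags: B1 = {1, 2, 3, 6}  B2 = {2, 3, 4, 6}  B3 = {2, 3, 4, 5}
Tree: B1–B2, B2–B3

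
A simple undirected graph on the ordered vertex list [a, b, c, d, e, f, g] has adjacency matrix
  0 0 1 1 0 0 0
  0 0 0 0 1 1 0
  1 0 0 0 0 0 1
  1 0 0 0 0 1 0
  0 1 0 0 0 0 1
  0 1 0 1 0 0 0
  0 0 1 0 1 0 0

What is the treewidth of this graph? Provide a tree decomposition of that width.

Treewidth 2.
One such decomposition:
Bags: B1 = {b, d, f}  B2 = {a, b, d}  B3 = {a, b, c}  B4 = {b, c, g}  B5 = {b, e, g}
Tree: B1–B2, B2–B3, B3–B4, B4–B5

Every bag has size at most 3, so the width is 3 − 1 = 2 and tw(G) ≤ 2. The edges b–f–d–a–c–g–e–b form a cycle, so G is not a tree and its treewidth is at least 2. Therefore the treewidth is 2.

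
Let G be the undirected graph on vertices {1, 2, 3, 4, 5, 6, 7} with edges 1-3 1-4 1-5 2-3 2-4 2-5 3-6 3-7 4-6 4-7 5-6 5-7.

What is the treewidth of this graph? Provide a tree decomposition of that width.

Treewidth 3.
One such decomposition:
Bags: B1 = {3, 4, 5, 7}  B2 = {1, 3, 4, 5}  B3 = {3, 4, 5, 6}  B4 = {2, 3, 4, 5}
Tree: B1–B2, B2–B3, B3–B4

Each bag holds 4 vertices, so the decomposition has width 3, which upper-bounds the treewidth. For the lower bound: the 4 vertex sets {3,7}, {1,5}, {4}, {6} are disjoint, each induces a connected subgraph, and every pair is joined by at least one edge of G. Contracting each set to a single vertex therefore yields K_{4} as a minor, and since treewidth is minor-monotone, tw(G) ≥ tw(K_{4}) = 3. Hence tw(G) = 3 exactly.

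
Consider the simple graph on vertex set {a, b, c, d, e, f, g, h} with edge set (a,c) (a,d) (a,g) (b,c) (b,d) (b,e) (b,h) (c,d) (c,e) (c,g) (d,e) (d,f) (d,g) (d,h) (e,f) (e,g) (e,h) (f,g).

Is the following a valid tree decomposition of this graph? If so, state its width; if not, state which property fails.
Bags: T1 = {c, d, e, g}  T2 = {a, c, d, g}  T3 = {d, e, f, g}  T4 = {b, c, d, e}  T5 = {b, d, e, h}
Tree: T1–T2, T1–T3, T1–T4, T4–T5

Yes; width 3.

Checking the three conditions: (i) the bags cover all of {a, b, c, d, e, f, g, h}; (ii) for each edge, some bag contains both endpoints; (iii) the bags containing any fixed vertex form a subtree. All hold, so the decomposition is valid with width 4 − 1 = 3.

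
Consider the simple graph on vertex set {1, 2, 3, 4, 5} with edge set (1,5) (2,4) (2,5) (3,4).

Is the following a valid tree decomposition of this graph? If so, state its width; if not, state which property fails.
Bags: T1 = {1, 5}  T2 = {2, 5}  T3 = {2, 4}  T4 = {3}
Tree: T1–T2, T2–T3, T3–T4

A tree decomposition must satisfy three properties: every vertex lies in some bag; for every edge, both endpoints lie together in some bag; and for every vertex, the bags containing it form a connected subtree. Here edge (4,3) lies in no bag, so the decomposition is invalid.

No — edge (4,3) lies in no bag.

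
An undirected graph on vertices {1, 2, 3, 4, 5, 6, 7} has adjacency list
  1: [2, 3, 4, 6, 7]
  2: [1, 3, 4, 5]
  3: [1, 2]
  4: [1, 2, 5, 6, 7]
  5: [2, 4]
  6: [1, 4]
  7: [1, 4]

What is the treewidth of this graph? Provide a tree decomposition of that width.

Every bag has size at most 3, so the width is 3 − 1 = 2 and tw(G) ≤ 2. Conversely, {1, 2, 3} is a clique of size 3, and the vertices of any clique must share a bag in every tree decomposition; so some bag has ≥ 3 vertices and tw(G) ≥ 2. The upper and lower bounds meet at 2, so that is the treewidth.

Treewidth 2.
One such decomposition:
Bags: B1 = {1, 2, 4}  B2 = {1, 4, 7}  B3 = {1, 2, 3}  B4 = {2, 4, 5}  B5 = {1, 4, 6}
Tree: B1–B2, B1–B3, B1–B4, B1–B5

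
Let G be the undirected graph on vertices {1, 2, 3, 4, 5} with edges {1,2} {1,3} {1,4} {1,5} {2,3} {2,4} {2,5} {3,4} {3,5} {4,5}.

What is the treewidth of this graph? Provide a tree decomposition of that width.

With just one bag of size 5, the width is 5 − 1 = 4, so tw(G) ≤ 4. On the other hand G contains the 5-clique {1, 2, 3, 4, 5}. A clique must lie in a single bag of any decomposition, so no decomposition can have width below 4. Combining the bounds, tw(G) = 4.

Treewidth 4.
One optimal decomposition is:
Bags: B1 = {1, 2, 3, 4, 5}
Tree: (single bag)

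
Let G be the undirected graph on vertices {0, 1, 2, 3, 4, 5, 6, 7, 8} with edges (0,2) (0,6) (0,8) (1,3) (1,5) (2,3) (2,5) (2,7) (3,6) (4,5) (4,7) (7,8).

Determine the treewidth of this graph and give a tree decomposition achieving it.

Treewidth 3.
One such decomposition:
Bags: B1 = {1, 4, 5, 7}  B2 = {1, 2, 5, 7}  B3 = {1, 2, 3, 7}  B4 = {2, 3, 7, 8}  B5 = {0, 2, 3, 8}  B6 = {0, 3, 6, 8}
Tree: B1–B2, B2–B3, B3–B4, B4–B5, B5–B6

The largest bag has 4 vertices, giving width 3; this decomposition certifies tw(G) ≤ 3. For the lower bound: the 4 vertex sets {1,4,5}, {7}, {2}, {0,3,6,8} are disjoint, each induces a connected subgraph, and every pair is joined by at least one edge of G. Contracting each set to a single vertex therefore yields K_{4} as a minor, and since treewidth is minor-monotone, tw(G) ≥ tw(K_{4}) = 3. Combining the bounds, tw(G) = 3.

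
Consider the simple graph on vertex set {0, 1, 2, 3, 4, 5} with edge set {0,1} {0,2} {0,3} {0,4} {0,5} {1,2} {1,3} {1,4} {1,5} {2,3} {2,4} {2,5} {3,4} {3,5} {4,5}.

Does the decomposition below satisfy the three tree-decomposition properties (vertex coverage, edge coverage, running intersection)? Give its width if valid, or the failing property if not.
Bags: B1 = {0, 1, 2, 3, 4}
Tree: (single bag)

No — vertex 5 appears in no bag.

A tree decomposition must satisfy three properties: every vertex lies in some bag; for every edge, both endpoints lie together in some bag; and for every vertex, the bags containing it form a connected subtree. Here vertex 5 appears in no bag, so the decomposition is invalid.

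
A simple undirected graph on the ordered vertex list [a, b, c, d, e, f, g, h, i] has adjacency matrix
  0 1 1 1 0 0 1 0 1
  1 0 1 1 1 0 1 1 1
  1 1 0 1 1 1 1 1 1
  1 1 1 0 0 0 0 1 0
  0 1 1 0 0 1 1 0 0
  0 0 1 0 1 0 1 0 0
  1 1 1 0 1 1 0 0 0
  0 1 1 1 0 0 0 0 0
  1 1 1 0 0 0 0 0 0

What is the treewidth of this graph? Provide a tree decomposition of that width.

Treewidth 3.
One optimal decomposition is:
Bags: B1 = {a, b, c, g}  B2 = {a, b, c, d}  B3 = {b, c, e, g}  B4 = {b, c, d, h}  B5 = {a, b, c, i}  B6 = {c, e, f, g}
Tree: B1–B2, B1–B3, B2–B4, B1–B5, B3–B6

Each bag holds 4 vertices, so the decomposition has width 3, which upper-bounds the treewidth. On the other hand G contains the 4-clique {c, e, f, g}. A clique must lie in a single bag of any decomposition, so no decomposition can have width below 3. The upper and lower bounds meet at 3, so that is the treewidth.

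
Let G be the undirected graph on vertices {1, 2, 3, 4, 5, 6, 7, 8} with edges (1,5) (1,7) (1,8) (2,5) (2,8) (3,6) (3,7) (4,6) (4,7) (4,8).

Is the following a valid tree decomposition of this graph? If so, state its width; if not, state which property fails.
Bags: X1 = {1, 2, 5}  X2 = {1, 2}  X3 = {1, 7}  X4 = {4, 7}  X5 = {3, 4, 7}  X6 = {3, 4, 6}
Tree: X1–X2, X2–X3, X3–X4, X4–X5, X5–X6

A tree decomposition must satisfy three properties: every vertex lies in some bag; for every edge, both endpoints lie together in some bag; and for every vertex, the bags containing it form a connected subtree. Here vertex 8 appears in no bag, so the decomposition is invalid.

No — vertex 8 appears in no bag.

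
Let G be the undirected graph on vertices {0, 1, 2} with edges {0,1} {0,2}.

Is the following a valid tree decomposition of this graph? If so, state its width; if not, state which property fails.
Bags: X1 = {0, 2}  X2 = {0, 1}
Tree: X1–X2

Every vertex of G appears in some bag (union = {0, 1, 2}); every edge is covered by a bag; and for each vertex v the set of bags containing v is connected in the bag tree. The decomposition is therefore valid. The largest bag has 2 vertices, so the width is 1.

Yes; width 1.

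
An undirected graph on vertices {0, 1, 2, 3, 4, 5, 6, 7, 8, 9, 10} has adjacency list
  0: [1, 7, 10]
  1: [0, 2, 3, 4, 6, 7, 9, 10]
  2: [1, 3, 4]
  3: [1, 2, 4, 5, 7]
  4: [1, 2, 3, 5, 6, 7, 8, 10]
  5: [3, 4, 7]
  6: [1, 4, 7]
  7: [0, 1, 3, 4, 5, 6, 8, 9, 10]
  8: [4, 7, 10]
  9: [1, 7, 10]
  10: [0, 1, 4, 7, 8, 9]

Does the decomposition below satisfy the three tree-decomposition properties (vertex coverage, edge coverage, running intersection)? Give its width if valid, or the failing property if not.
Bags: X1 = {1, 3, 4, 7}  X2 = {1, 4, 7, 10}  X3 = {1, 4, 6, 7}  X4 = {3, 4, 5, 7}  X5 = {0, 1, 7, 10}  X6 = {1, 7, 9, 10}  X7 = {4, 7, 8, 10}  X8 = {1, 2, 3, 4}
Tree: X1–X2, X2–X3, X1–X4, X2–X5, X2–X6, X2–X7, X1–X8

Yes; width 3.

Vertex coverage: the bags together contain {0, 1, 2, 3, 4, 5, 6, 7, 8, 9, 10}, the full vertex set. Edge coverage: each edge of G has both endpoints in at least one bag. Running intersection: for every vertex, the bags containing it form a connected subtree. All three properties hold, so this is a valid tree decomposition of width max|bag| − 1 = 3, and hence tw(G) ≤ 3.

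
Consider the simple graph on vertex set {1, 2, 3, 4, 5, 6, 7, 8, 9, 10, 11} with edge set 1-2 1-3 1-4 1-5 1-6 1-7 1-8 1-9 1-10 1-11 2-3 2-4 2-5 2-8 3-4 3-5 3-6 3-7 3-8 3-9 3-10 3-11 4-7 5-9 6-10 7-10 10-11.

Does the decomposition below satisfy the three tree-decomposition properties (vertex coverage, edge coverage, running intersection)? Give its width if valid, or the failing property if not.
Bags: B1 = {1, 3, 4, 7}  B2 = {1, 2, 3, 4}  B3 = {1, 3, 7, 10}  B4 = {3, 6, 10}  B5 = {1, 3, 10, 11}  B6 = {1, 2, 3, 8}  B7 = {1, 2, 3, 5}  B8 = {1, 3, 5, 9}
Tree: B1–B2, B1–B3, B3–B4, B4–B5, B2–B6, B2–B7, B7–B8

A tree decomposition must satisfy three properties: every vertex lies in some bag; for every edge, both endpoints lie together in some bag; and for every vertex, the bags containing it form a connected subtree. Here edge (1,6) lies in no bag, so the decomposition is invalid.

No — edge (1,6) lies in no bag.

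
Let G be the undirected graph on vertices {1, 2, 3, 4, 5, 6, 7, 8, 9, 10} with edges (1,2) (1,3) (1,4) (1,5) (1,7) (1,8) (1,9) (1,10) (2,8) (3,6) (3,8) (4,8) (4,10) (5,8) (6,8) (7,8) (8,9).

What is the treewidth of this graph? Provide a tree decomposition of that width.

The largest bag has 3 vertices, giving width 2; this decomposition certifies tw(G) ≤ 2. Conversely, {1, 2, 8} is a clique of size 3, and the vertices of any clique must share a bag in every tree decomposition; so some bag has ≥ 3 vertices and tw(G) ≥ 2. Therefore the treewidth is 2.

Treewidth 2.
One such decomposition:
Bags: B1 = {1, 7, 8}  B2 = {1, 2, 8}  B3 = {1, 4, 8}  B4 = {1, 5, 8}  B5 = {1, 8, 9}  B6 = {1, 3, 8}  B7 = {1, 4, 10}  B8 = {3, 6, 8}
Tree: B1–B2, B1–B3, B1–B4, B3–B5, B4–B6, B3–B7, B6–B8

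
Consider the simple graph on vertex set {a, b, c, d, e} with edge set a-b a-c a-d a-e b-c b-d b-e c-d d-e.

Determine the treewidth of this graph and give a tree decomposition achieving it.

Treewidth 3.
One optimal decomposition is:
Bags: B1 = {a, b, c, d}  B2 = {a, b, d, e}
Tree: B1–B2

Each bag holds 4 vertices, so the decomposition has width 3, which upper-bounds the treewidth. On the other hand G contains the 4-clique {a, b, d, e}. A clique must lie in a single bag of any decomposition, so no decomposition can have width below 3. The upper and lower bounds meet at 3, so that is the treewidth.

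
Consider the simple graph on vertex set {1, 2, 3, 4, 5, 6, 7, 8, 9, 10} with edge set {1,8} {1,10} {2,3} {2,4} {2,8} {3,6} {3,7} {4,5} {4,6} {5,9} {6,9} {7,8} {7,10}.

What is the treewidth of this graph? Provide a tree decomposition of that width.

The largest bag has 3 vertices, giving width 2; this decomposition certifies tw(G) ≤ 2. For the lower bound, G contains the cycle 5–9–6–4–5, so G is not a forest; only forests have treewidth ≤ 1, hence tw(G) ≥ 2. The upper and lower bounds meet at 2, so that is the treewidth.

Treewidth 2.
Bags: B1 = {4, 5, 9}  B2 = {4, 6, 9}  B3 = {2, 4, 6}  B4 = {2, 3, 6}  B5 = {2, 3, 8}  B6 = {3, 7, 8}  B7 = {1, 7, 8}  B8 = {1, 7, 10}
Tree: B1–B2, B2–B3, B3–B4, B4–B5, B5–B6, B6–B7, B7–B8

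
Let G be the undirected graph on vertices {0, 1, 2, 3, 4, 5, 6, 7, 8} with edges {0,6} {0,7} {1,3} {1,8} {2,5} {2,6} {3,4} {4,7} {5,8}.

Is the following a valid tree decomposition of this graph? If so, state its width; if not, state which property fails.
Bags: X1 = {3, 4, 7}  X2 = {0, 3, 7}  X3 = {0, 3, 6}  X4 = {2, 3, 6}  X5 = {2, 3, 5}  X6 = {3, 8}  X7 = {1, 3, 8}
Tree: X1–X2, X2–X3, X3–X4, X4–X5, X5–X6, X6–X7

No — edge (5,8) lies in no bag.

A tree decomposition must satisfy three properties: every vertex lies in some bag; for every edge, both endpoints lie together in some bag; and for every vertex, the bags containing it form a connected subtree. Here edge (5,8) lies in no bag, so the decomposition is invalid.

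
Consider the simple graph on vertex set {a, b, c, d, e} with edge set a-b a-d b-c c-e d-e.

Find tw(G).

2

A width-2 tree decomposition is:
Bags: B1 = {a, d, e}  B2 = {a, c, e}  B3 = {a, b, c}
Tree: B1–B2, B2–B3
The largest bag has 3 vertices, giving width 2; this decomposition certifies tw(G) ≤ 2. The edges a–d–e–c–b–a form a cycle, so G is not a tree and its treewidth is at least 2. Combining the bounds, tw(G) = 2.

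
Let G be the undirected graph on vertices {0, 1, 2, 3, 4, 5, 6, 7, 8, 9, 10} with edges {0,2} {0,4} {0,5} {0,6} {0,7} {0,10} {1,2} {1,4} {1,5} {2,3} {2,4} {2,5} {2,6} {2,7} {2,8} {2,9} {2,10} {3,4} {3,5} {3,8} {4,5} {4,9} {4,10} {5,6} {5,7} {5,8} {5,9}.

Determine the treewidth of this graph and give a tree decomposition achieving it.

Treewidth 3.
One such decomposition:
Bags: B1 = {2, 3, 4, 5}  B2 = {0, 2, 4, 5}  B3 = {2, 3, 5, 8}  B4 = {0, 2, 5, 7}  B5 = {0, 2, 4, 10}  B6 = {0, 2, 5, 6}  B7 = {2, 4, 5, 9}  B8 = {1, 2, 4, 5}
Tree: B1–B2, B1–B3, B2–B4, B2–B5, B2–B6, B1–B7, B2–B8

The largest bag has 4 vertices, giving width 3; this decomposition certifies tw(G) ≤ 3. Conversely, {0, 2, 4, 10} is a clique of size 4, and the vertices of any clique must share a bag in every tree decomposition; so some bag has ≥ 4 vertices and tw(G) ≥ 3. Hence tw(G) = 3 exactly.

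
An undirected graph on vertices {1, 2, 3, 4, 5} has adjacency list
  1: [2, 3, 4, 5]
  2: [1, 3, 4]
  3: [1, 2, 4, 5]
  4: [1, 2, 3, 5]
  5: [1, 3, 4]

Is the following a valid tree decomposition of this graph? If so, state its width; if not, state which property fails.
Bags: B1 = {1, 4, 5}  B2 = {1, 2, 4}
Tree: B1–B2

A tree decomposition must satisfy three properties: every vertex lies in some bag; for every edge, both endpoints lie together in some bag; and for every vertex, the bags containing it form a connected subtree. Here vertex 3 appears in no bag, so the decomposition is invalid.

No — vertex 3 appears in no bag.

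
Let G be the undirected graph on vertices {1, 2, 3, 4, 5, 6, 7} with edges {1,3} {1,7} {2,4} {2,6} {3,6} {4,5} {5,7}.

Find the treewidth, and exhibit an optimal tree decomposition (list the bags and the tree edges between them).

Treewidth 2.
Bags: B1 = {2, 3, 6}  B2 = {2, 3, 4}  B3 = {3, 4, 5}  B4 = {3, 5, 7}  B5 = {1, 3, 7}
Tree: B1–B2, B2–B3, B3–B4, B4–B5

Every bag has size at most 3, so the width is 3 − 1 = 2 and tw(G) ≤ 2. For the lower bound, G contains the cycle 3–6–2–4–5–7–1–3, so G is not a forest; only forests have treewidth ≤ 1, hence tw(G) ≥ 2. Therefore the treewidth is 2.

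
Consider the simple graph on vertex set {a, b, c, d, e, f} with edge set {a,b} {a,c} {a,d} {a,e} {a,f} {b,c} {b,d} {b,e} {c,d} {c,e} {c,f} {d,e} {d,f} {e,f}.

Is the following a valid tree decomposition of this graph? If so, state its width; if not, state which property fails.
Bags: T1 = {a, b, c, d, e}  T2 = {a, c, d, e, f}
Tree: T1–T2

Yes; width 4.

Vertex coverage: the bags together contain {a, b, c, d, e, f}, the full vertex set. Edge coverage: each edge of G has both endpoints in at least one bag. Running intersection: for every vertex, the bags containing it form a connected subtree. All three properties hold, so this is a valid tree decomposition of width max|bag| − 1 = 4, and hence tw(G) ≤ 4.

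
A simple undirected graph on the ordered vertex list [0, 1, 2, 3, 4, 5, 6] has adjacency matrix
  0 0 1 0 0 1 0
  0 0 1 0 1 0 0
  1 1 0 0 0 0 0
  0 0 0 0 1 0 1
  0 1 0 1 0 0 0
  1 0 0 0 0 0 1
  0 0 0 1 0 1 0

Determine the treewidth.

2

A width-2 tree decomposition is:
Bags: B1 = {1, 2, 4}  B2 = {2, 3, 4}  B3 = {2, 3, 6}  B4 = {2, 5, 6}  B5 = {0, 2, 5}
Tree: B1–B2, B2–B3, B3–B4, B4–B5
Every bag has size at most 3, so the width is 3 − 1 = 2 and tw(G) ≤ 2. The edges 2–1–4–3–6–5–0–2 form a cycle, so G is not a tree and its treewidth is at least 2. Combining the bounds, tw(G) = 2.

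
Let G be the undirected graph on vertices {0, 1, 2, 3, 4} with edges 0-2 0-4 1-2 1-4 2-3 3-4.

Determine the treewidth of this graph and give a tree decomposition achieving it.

Treewidth 2.
One optimal decomposition is:
Bags: B1 = {1, 2, 4}  B2 = {2, 3, 4}  B3 = {0, 2, 4}
Tree: B1–B2, B2–B3

Every bag has size at most 3, so the width is 3 − 1 = 2 and tw(G) ≤ 2. The edges 1–4–3–2–1 form a cycle, so G is not a tree and its treewidth is at least 2. Therefore the treewidth is 2.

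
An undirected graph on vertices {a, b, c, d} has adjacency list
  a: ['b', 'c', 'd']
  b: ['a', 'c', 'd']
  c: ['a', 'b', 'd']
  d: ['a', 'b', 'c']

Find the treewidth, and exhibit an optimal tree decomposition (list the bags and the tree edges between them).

Treewidth 3.
One optimal decomposition is:
Bags: B1 = {a, b, c, d}
Tree: (single bag)

With just one bag of size 4, the width is 4 − 1 = 3, so tw(G) ≤ 3. Conversely, {a, b, c, d} is a clique of size 4, and the vertices of any clique must share a bag in every tree decomposition; so some bag has ≥ 4 vertices and tw(G) ≥ 3. The upper and lower bounds meet at 3, so that is the treewidth.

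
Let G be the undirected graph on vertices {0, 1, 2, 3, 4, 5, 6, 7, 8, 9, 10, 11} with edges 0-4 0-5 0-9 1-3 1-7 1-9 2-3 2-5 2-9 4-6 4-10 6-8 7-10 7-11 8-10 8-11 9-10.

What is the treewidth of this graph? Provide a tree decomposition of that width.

Treewidth 3.
Bags: B1 = {6, 7, 8, 11}  B2 = {6, 7, 8, 10}  B3 = {4, 6, 7, 10}  B4 = {1, 4, 7, 10}  B5 = {1, 4, 9, 10}  B6 = {0, 1, 4, 9}  B7 = {0, 1, 3, 9}  B8 = {0, 2, 3, 9}  B9 = {0, 2, 3, 5}
Tree: B1–B2, B2–B3, B3–B4, B4–B5, B5–B6, B6–B7, B7–B8, B8–B9

Each bag holds 4 vertices, so the decomposition has width 3, which upper-bounds the treewidth. For the lower bound: the 4 vertex sets {6,8,11}, {7}, {10}, {0,1,4,9} are disjoint, each induces a connected subgraph, and every pair is joined by at least one edge of G. Contracting each set to a single vertex therefore yields K_{4} as a minor, and since treewidth is minor-monotone, tw(G) ≥ tw(K_{4}) = 3. Combining the bounds, tw(G) = 3.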